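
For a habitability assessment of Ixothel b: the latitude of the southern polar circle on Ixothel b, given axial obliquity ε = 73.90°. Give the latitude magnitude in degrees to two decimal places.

16.10°

The polar circle is the lowest latitude that experiences at least one full rotation of continuous darkness at the northern-summer solstice; it lies at |ϕ| = 90° − ε = 90° − 73.90° = 16.10°.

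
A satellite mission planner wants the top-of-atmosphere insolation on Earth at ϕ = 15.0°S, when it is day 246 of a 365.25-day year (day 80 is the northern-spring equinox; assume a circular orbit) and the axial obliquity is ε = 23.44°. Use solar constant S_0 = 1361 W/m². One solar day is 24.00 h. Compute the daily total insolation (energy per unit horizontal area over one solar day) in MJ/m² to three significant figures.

Solar longitude: L_s = 360° × (246 − 80)/365.25 = 163.614°.
sin δ = sin 23.44° × sin 163.614° = 0.11222, so δ = +6.443°.
cos h₀ = −tan(-15.0°) tan(+6.443°) = 0.0303, h₀ = 1.5405 rad.
Bracket: h₀ sin ϕ sin δ + cos ϕ cos δ sin h₀ = 1.5405×-0.25882×0.11222 + 0.96593×0.99368×0.99954 = -0.044743 + 0.959384 = 0.914641.
Q̄ = (S_0/π) × [bracket] = (1361/π) × 0.914641 = 396.24 W/m².
Daily total = Q̄ × 24.00 h × 3600 s/h = 396.24 × 24.00 × 3600 / 10⁶ = 34.24 MJ/m².

34.2 MJ/m²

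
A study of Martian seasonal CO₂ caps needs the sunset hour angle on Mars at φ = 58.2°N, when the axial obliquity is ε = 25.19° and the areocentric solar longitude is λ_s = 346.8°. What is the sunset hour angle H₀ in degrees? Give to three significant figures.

sin δ = sin 25.19° × sin 346.8° = -0.09719, so δ = -5.577°.
cos H₀ = −tan φ · tan δ = −tan(+58.2°) × tan(-5.577°) = 0.1575, so H₀ = 1.4126 rad = 80.94°.

H₀ = 80.9°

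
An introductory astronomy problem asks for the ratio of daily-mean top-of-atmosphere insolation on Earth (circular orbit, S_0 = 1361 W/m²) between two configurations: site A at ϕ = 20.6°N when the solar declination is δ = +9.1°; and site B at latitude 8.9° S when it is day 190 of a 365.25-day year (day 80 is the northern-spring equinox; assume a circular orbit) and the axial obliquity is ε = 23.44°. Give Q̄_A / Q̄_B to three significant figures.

— Configuration A (ϕ=+20.6°):
cos h₀ = −tan(+20.6°) tan(+9.100°) = -0.0602, h₀ = 1.6310 rad.
Bracket: h₀ sin ϕ sin δ + cos ϕ cos δ sin h₀ = 1.6310×0.35184×0.15816 + 0.93606×0.98741×0.99819 = 0.090760 + 0.922602 = 1.013362.
Q̄ = (S_0/π) × [bracket] = (1361/π) × 1.013362 = 439.01 W/m².
— Configuration B (ϕ=-8.9°):
Solar longitude: L_s = 360° × (190 − 80)/365.25 = 108.419°.
sin δ = sin 23.44° × sin 108.419° = 0.37741, so δ = +22.173°.
cos h₀ = −tan(-8.9°) tan(+22.173°) = 0.0638, h₀ = 1.5069 rad.
Bracket: h₀ sin ϕ sin δ + cos ϕ cos δ sin h₀ = 1.5069×-0.15471×0.37741 + 0.98796×0.92605×0.99796 = -0.087987 + 0.913034 = 0.825047.
Q̄ = (S_0/π) × [bracket] = (1361/π) × 0.825047 = 357.43 W/m².
Ratio Q̄_A / Q̄_B = 439.01 / 357.43 = 1.228.

Q̄_A / Q̄_B ≈ 1.23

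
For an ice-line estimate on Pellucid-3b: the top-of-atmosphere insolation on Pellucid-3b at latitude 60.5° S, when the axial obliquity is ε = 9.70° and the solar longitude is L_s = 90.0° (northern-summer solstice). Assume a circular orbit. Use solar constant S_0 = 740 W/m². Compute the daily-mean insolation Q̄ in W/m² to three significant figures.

Solar declination: sin δ = sin ε · sin L_s = sin 9.70° × sin 90.0° = 0.16849, so δ = +9.700°.
cos h₀ = −tan(-60.5°) tan(+9.700°) = 0.3021, h₀ = 1.2639 rad.
Bracket: h₀ sin ϕ sin δ + cos ϕ cos δ sin h₀ = 1.2639×-0.87036×0.16849 + 0.49242×0.98570×0.95327 = -0.185347 + 0.462697 = 0.277350.
Q̄ = (S_0/π) × [bracket] = (740/π) × 0.277350 = 65.33 W/m².

Q̄ ≈ 65.3 W/m²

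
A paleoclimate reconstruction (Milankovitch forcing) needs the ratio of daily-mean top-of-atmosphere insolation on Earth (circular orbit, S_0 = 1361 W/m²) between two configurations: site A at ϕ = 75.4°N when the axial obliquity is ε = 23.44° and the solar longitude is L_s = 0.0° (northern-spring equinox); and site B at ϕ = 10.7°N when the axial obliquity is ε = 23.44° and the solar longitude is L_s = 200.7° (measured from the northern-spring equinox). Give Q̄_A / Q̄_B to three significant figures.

Q̄_A / Q̄_B ≈ 0.270

— Configuration A (ϕ=+75.4°):
Solar declination: sin δ = sin ε · sin L_s = sin 23.44° × sin 0.0° = 0.00000, so δ = +0.000°.
cos h₀ = −tan(+75.4°) tan(+0.000°) = -0.0000, h₀ = 1.5708 rad.
Bracket: h₀ sin ϕ sin δ + cos ϕ cos δ sin h₀ = 1.5708×0.96771×0.00000 + 0.25207×1.00000×1.00000 = 0.000000 + 0.252070 = 0.252070.
Q̄ = (S_0/π) × [bracket] = (1361/π) × 0.252070 = 109.20 W/m².
— Configuration B (ϕ=+10.7°):
Solar declination: sin δ = sin ε · sin L_s = sin 23.44° × sin 200.7° = -0.14061, so δ = -8.083°.
cos h₀ = −tan(+10.7°) tan(-8.083°) = 0.0268, h₀ = 1.5440 rad.
Bracket: h₀ sin ϕ sin δ + cos ϕ cos δ sin h₀ = 1.5440×0.18567×-0.14061 + 0.98261×0.99007×0.99964 = -0.040309 + 0.972502 = 0.932193.
Q̄ = (S_0/π) × [bracket] = (1361/π) × 0.932193 = 403.84 W/m².
Ratio Q̄_A / Q̄_B = 109.20 / 403.84 = 0.2704.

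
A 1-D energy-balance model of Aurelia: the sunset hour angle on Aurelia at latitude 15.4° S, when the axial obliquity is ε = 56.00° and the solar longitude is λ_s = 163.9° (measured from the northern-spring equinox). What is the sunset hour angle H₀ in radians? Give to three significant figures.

H₀ = 1.51 rad

Solar declination: sin δ = sin ε · sin λ_s = sin 56.00° × sin 163.9° = 0.22990, so δ = +13.291°.
cos H₀ = −tan φ · tan δ = −tan(-15.4°) × tan(+13.291°) = 0.0651, so H₀ = 1.5057 rad = 86.27°.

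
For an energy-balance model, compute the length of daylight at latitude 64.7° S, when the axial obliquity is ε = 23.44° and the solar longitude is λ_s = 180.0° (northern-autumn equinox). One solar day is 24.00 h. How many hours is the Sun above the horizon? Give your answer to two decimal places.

Solar declination: sin δ = sin ε · sin λ_s = sin 23.44° × sin 180.0° = 0.00000, so δ = +0.000°.
cos H₀ = −tan φ · tan δ = −tan(-64.7°) × tan(+0.000°) = 0.0000, so H₀ = 1.5708 rad = 90.00°.
Daylight = 2H₀/(2π) × 24.00 h = (1.5708/π) × 24.00 = 12.00 h.

12.00 h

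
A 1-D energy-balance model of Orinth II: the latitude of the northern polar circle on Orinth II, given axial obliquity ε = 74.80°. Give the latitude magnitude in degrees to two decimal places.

15.20°

The polar circle is the lowest latitude that experiences at least one full rotation of continuous daylight at the northern-summer solstice; it lies at |ϕ| = 90° − ε = 90° − 74.80° = 15.20°.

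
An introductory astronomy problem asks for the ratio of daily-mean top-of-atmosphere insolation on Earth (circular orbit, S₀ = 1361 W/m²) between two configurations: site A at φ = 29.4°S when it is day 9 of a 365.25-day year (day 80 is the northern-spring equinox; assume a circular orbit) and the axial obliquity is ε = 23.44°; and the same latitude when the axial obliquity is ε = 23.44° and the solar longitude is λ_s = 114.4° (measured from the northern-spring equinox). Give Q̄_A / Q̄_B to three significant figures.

Q̄_A / Q̄_B ≈ 2.02

— Configuration A (φ=-29.4°):
Solar longitude: λ_s = 360° × (9 − 80)/365.25 = -69.979°, i.e. -69.979° + 360° = 290.021°.
sin δ = sin 23.44° × sin 290.021° = -0.37375, so δ = -21.947°.
cos H₀ = −tan(-29.4°) tan(-21.947°) = -0.2271, H₀ = 1.7998 rad.
Bracket: H₀ sin φ sin δ + cos φ cos δ sin H₀ = 1.7998×-0.49090×-0.37375 + 0.87121×0.92753×0.97388 = 0.330216 + 0.786967 = 1.117183.
Q̄ = (S₀/π) × [bracket] = (1361/π) × 1.117183 = 483.99 W/m².
— Configuration B (φ=-29.4°):
Solar declination: sin δ = sin ε · sin λ_s = sin 23.44° × sin 114.4° = 0.36226, so δ = +21.239°.
cos H₀ = −tan(-29.4°) tan(+21.239°) = 0.2190, H₀ = 1.3500 rad.
Bracket: H₀ sin φ sin δ + cos φ cos δ sin H₀ = 1.3500×-0.49090×0.36226 + 0.87121×0.93208×0.97573 = -0.240075 + 0.792329 = 0.552254.
Q̄ = (S₀/π) × [bracket] = (1361/π) × 0.552254 = 239.25 W/m².
Ratio Q̄_A / Q̄_B = 483.99 / 239.25 = 2.023.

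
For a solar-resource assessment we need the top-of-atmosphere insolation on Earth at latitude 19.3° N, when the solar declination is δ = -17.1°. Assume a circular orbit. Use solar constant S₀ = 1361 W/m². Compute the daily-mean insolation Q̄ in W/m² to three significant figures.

Q̄ ≈ 327 W/m²

cos H₀ = −tan(+19.3°) tan(-17.100°) = 0.1077, H₀ = 1.4629 rad.
Bracket: H₀ sin φ sin δ + cos φ cos δ sin H₀ = 1.4629×0.33051×-0.29404 + 0.94380×0.95579×0.99418 = -0.142169 + 0.896825 = 0.754656.
Q̄ = (S₀/π) × [bracket] = (1361/π) × 0.754656 = 326.9 W/m².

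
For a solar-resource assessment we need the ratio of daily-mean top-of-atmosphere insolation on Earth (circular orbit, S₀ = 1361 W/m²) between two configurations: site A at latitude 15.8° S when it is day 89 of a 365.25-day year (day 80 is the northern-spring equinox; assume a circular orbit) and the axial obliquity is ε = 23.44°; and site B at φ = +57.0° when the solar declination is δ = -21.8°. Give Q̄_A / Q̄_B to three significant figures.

— Configuration A (φ=-15.8°):
Solar longitude: λ_s = 360° × (89 − 80)/365.25 = 8.871°.
sin δ = sin 23.44° × sin 8.871° = 0.06134, so δ = +3.517°.
cos H₀ = −tan(-15.8°) tan(+3.517°) = 0.0174, H₀ = 1.5534 rad.
Bracket: H₀ sin φ sin δ + cos φ cos δ sin H₀ = 1.5534×-0.27228×0.06134 + 0.96222×0.99812×0.99985 = -0.025944 + 0.960267 = 0.934323.
Q̄ = (S₀/π) × [bracket] = (1361/π) × 0.934323 = 404.77 W/m².
— Configuration B (φ=+57.0°):
cos H₀ = −tan(+57.0°) tan(-21.800°) = 0.6159, H₀ = 0.9073 rad.
Bracket: H₀ sin φ sin δ + cos φ cos δ sin H₀ = 0.9073×0.83867×-0.37137 + 0.54464×0.92849×0.78782 = -0.282585 + 0.398395 = 0.115810.
Q̄ = (S₀/π) × [bracket] = (1361/π) × 0.115810 = 50.171 W/m².
Ratio Q̄_A / Q̄_B = 404.77 / 50.171 = 8.068.

Q̄_A / Q̄_B ≈ 8.07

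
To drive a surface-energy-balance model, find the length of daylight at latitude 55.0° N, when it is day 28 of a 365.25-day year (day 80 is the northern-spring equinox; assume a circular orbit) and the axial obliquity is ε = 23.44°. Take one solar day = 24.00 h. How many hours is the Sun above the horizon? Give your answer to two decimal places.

8.30 h

Solar longitude: λ_s = 360° × (28 − 80)/365.25 = -51.253°, i.e. -51.253° + 360° = 308.747°.
sin δ = sin 23.44° × sin 308.747° = -0.31024, so δ = -18.074°.
cos H₀ = −tan φ · tan δ = −tan(+55.0°) × tan(-18.074°) = 0.4661, so H₀ = 1.0860 rad = 62.22°.
Daylight = 2H₀/(2π) × 24.00 h = (1.0860/π) × 24.00 = 8.30 h.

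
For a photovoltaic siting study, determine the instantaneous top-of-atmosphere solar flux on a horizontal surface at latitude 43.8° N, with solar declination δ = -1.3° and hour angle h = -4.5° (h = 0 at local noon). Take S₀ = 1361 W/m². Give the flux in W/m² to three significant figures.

cos θ_z = sin φ sin δ + cos φ cos δ cos h = -0.015703 + 0.719350 = 0.703647.
Flux = S₀ · cos θ_z = 1361 × 0.703647 = 957.7 W/m².

958 W/m²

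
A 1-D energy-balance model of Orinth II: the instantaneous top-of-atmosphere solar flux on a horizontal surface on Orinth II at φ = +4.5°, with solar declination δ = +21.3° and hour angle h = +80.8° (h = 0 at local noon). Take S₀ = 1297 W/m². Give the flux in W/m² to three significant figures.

230 W/m²

cos θ_z = sin φ sin δ + cos φ cos δ cos h = 0.028500 + 0.148501 = 0.177001.
Flux = S₀ · cos θ_z = 1297 × 0.177001 = 229.6 W/m².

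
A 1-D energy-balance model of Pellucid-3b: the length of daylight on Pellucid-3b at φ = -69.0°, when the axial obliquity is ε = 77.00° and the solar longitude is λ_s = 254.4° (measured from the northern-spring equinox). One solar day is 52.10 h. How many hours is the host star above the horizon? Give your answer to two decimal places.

52.10 h

Solar declination: sin δ = sin ε · sin λ_s = sin 77.00° × sin 254.4° = -0.93848, so δ = -69.797°.
Sunrise equation: cos H₀ = −tan φ · tan δ = -7.0794 ≤ −1, so the host star never sets (polar day) and H₀ = π.
Daylight = 2H₀/(2π) × 52.10 h = (3.1416/π) × 52.10 = 52.10 h.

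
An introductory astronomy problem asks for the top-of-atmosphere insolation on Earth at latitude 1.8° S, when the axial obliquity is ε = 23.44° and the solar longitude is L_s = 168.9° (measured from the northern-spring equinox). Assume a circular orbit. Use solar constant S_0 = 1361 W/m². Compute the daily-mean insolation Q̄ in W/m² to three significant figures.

Solar declination: sin δ = sin ε · sin L_s = sin 23.44° × sin 168.9° = 0.07658, so δ = +4.392°.
cos h₀ = −tan(-1.8°) tan(+4.392°) = 0.0024, h₀ = 1.5684 rad.
Bracket: h₀ sin ϕ sin δ + cos ϕ cos δ sin h₀ = 1.5684×-0.03141×0.07658 + 0.99951×0.99706×1.00000 = -0.003773 + 0.996571 = 0.992798.
Q̄ = (S_0/π) × [bracket] = (1361/π) × 0.992798 = 430.1 W/m².

Q̄ ≈ 430 W/m²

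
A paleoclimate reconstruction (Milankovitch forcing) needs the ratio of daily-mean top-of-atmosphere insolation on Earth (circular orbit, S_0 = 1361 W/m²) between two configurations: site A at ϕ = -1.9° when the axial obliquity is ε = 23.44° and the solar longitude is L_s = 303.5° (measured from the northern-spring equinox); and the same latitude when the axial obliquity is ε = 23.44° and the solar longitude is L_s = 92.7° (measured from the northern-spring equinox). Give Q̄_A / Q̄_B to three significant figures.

— Configuration A (ϕ=-1.9°):
Solar declination: sin δ = sin ε · sin L_s = sin 23.44° × sin 303.5° = -0.33171, so δ = -19.373°.
cos h₀ = −tan(-1.9°) tan(-19.373°) = -0.0117, h₀ = 1.5825 rad.
Bracket: h₀ sin ϕ sin δ + cos ϕ cos δ sin h₀ = 1.5825×-0.03316×-0.33171 + 0.99945×0.94338×0.99993 = 0.017407 + 0.942795 = 0.960202.
Q̄ = (S_0/π) × [bracket] = (1361/π) × 0.960202 = 415.98 W/m².
— Configuration B (ϕ=-1.9°):
Solar declination: sin δ = sin ε · sin L_s = sin 23.44° × sin 92.7° = 0.39735, so δ = +23.412°.
cos h₀ = −tan(-1.9°) tan(+23.412°) = 0.0144, h₀ = 1.5564 rad.
Bracket: h₀ sin ϕ sin δ + cos ϕ cos δ sin h₀ = 1.5564×-0.03316×0.39735 + 0.99945×0.91767×0.99990 = -0.020507 + 0.917074 = 0.896567.
Q̄ = (S_0/π) × [bracket] = (1361/π) × 0.896567 = 388.41 W/m².
Ratio Q̄_A / Q̄_B = 415.98 / 388.41 = 1.071.

Q̄_A / Q̄_B ≈ 1.07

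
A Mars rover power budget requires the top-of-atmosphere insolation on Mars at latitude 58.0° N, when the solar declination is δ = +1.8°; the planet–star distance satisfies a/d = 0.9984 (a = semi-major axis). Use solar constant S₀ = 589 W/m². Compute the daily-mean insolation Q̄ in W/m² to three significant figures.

cos H₀ = −tan(+58.0°) tan(+1.800°) = -0.0503, H₀ = 1.6211 rad.
Bracket: H₀ sin φ sin δ + cos φ cos δ sin H₀ = 1.6211×0.84805×0.03141 + 0.52992×0.99951×0.99873 = 0.043182 + 0.528988 = 0.572170.
Inverse-square distance factor (a/d)² = 0.9984² = 0.996803.
Q̄ = (S₀/π) × 0.996803 × [bracket] = (589/π) × 0.996803 × 0.572170 = 106.9 W/m².

Q̄ ≈ 107 W/m²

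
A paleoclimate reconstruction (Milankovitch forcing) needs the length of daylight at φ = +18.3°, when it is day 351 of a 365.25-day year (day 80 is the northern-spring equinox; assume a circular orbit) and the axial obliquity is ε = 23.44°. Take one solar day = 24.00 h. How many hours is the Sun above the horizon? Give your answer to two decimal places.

10.90 h

Solar longitude: λ_s = 360° × (351 − 80)/365.25 = 267.105°.
sin δ = sin 23.44° × sin 267.105° = -0.39728, so δ = -23.408°.
cos H₀ = −tan φ · tan δ = −tan(+18.3°) × tan(-23.408°) = 0.1432, so H₀ = 1.4271 rad = 81.77°.
Daylight = 2H₀/(2π) × 24.00 h = (1.4271/π) × 24.00 = 10.90 h.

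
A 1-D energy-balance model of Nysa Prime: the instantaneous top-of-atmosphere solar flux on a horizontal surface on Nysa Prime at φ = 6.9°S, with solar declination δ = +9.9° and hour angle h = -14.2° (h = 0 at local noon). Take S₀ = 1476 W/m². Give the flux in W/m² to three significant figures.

1.37e+03 W/m²

cos θ_z = sin φ sin δ + cos φ cos δ cos h = -0.020655 + 0.948093 = 0.927438.
Flux = S₀ · cos θ_z = 1476 × 0.927438 = 1369 W/m².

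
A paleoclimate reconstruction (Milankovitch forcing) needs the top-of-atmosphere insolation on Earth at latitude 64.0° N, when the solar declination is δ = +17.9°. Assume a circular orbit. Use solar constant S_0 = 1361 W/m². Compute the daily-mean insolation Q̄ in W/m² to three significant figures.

cos h₀ = −tan(+64.0°) tan(+17.900°) = -0.6622, h₀ = 2.2946 rad.
Bracket: h₀ sin ϕ sin δ + cos ϕ cos δ sin h₀ = 2.2946×0.89879×0.30736 + 0.43837×0.95159×0.74930 = 0.633888 + 0.312569 = 0.946457.
Q̄ = (S_0/π) × [bracket] = (1361/π) × 0.946457 = 410.0 W/m².

Q̄ ≈ 410 W/m²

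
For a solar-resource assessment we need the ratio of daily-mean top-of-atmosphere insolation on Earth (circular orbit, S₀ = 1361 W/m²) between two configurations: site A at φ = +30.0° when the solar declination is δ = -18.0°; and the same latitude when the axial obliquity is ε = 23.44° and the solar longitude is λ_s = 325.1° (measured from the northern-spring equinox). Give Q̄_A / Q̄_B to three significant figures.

— Configuration A (φ=+30.0°):
cos H₀ = −tan(+30.0°) tan(-18.000°) = 0.1876, H₀ = 1.3821 rad.
Bracket: H₀ sin φ sin δ + cos φ cos δ sin H₀ = 1.3821×0.50000×-0.30902 + 0.86603×0.95106×0.98225 = -0.213548 + 0.809027 = 0.595479.
Q̄ = (S₀/π) × [bracket] = (1361/π) × 0.595479 = 257.97 W/m².
— Configuration B (φ=+30.0°):
Solar declination: sin δ = sin ε · sin λ_s = sin 23.44° × sin 325.1° = -0.22759, so δ = -13.155°.
cos H₀ = −tan(+30.0°) tan(-13.155°) = 0.1349, H₀ = 1.4354 rad.
Bracket: H₀ sin φ sin δ + cos φ cos δ sin H₀ = 1.4354×0.50000×-0.22759 + 0.86603×0.97376×0.99085 = -0.163341 + 0.835589 = 0.672248.
Q̄ = (S₀/π) × [bracket] = (1361/π) × 0.672248 = 291.23 W/m².
Ratio Q̄_A / Q̄_B = 257.97 / 291.23 = 0.8858.

Q̄_A / Q̄_B ≈ 0.886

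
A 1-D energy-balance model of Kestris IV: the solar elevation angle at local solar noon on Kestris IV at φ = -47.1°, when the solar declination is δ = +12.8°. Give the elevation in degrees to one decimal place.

30.1°

At local noon the hour angle is zero, so the zenith angle equals |φ − δ| = |-47.1° − (+12.800°)| = 59.900°.
Elevation = 90° − 59.900° = 30.1°.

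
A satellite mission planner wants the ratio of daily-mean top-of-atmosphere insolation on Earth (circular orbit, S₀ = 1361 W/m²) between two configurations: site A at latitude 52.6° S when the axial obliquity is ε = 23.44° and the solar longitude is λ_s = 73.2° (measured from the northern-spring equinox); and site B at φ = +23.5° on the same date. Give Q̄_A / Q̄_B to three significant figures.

— Configuration A (φ=-52.6°):
Solar declination: sin δ = sin ε · sin λ_s = sin 23.44° × sin 73.2° = 0.38081, so δ = +22.384°.
cos H₀ = −tan(-52.6°) tan(+22.384°) = 0.5387, H₀ = 1.0019 rad.
Bracket: H₀ sin φ sin δ + cos φ cos δ sin H₀ = 1.0019×-0.79441×0.38081 + 0.60738×0.92465×0.84252 = -0.303094 + 0.473171 = 0.170077.
Q̄ = (S₀/π) × [bracket] = (1361/π) × 0.170077 = 73.681 W/m².
— Configuration B (φ=+23.5°):
cos H₀ = −tan(+23.5°) tan(+22.384°) = -0.1791, H₀ = 1.7508 rad.
Bracket: H₀ sin φ sin δ + cos φ cos δ sin H₀ = 1.7508×0.39875×0.38081 + 0.91706×0.92465×0.98384 = 0.265855 + 0.834257 = 1.100112.
Q̄ = (S₀/π) × [bracket] = (1361/π) × 1.100112 = 476.59 W/m².
Ratio Q̄_A / Q̄_B = 73.681 / 476.59 = 0.1546.

Q̄_A / Q̄_B ≈ 0.155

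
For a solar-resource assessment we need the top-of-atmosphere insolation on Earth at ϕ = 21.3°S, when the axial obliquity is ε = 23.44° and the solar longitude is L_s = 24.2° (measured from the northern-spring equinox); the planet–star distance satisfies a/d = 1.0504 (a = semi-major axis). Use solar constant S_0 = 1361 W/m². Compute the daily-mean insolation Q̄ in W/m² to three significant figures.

Q̄ ≈ 396 W/m²

Solar declination: sin δ = sin ε · sin L_s = sin 23.44° × sin 24.2° = 0.16306, so δ = +9.385°.
cos h₀ = −tan(-21.3°) tan(+9.385°) = 0.0644, h₀ = 1.5063 rad.
Bracket: h₀ sin ϕ sin δ + cos ϕ cos δ sin h₀ = 1.5063×-0.36325×0.16306 + 0.93169×0.98662×0.99792 = -0.089220 + 0.917312 = 0.828092.
Inverse-square distance factor (a/d)² = 1.0504² = 1.103340.
Q̄ = (S_0/π) × 1.103340 × [bracket] = (1361/π) × 1.103340 × 0.828092 = 395.8 W/m².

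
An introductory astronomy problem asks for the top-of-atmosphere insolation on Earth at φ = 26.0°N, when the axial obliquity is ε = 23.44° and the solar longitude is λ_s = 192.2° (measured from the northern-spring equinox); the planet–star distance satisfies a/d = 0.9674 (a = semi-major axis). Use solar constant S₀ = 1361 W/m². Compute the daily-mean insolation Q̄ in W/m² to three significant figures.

Q̄ ≈ 340 W/m²

Solar declination: sin δ = sin ε · sin λ_s = sin 23.44° × sin 192.2° = -0.08406, so δ = -4.822°.
cos H₀ = −tan(+26.0°) tan(-4.822°) = 0.0411, H₀ = 1.5296 rad.
Bracket: H₀ sin φ sin δ + cos φ cos δ sin H₀ = 1.5296×0.43837×-0.08406 + 0.89879×0.99646×0.99915 = -0.056365 + 0.894847 = 0.838482.
Inverse-square distance factor (a/d)² = 0.9674² = 0.935863.
Q̄ = (S₀/π) × 0.935863 × [bracket] = (1361/π) × 0.935863 × 0.838482 = 339.9 W/m².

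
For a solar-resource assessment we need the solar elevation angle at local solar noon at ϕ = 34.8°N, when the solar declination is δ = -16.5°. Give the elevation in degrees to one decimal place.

At local noon the hour angle is zero, so the zenith angle equals |ϕ − δ| = |+34.8° − (-16.500°)| = 51.300°.
Elevation = 90° − 51.300° = 38.7°.

38.7°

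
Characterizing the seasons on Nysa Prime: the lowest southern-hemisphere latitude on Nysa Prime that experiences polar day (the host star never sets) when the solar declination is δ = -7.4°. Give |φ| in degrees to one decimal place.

Polar day requires cos H₀ = −tan φ tan δ ≤ −1, i.e. tan φ tan δ ≥ 1.
The boundary is |tan φ| · |tan δ| = 1, so |φ| = 90° − |δ| = 90° − 7.4° = 82.6° in the southern hemisphere.

|φ| = 82.6°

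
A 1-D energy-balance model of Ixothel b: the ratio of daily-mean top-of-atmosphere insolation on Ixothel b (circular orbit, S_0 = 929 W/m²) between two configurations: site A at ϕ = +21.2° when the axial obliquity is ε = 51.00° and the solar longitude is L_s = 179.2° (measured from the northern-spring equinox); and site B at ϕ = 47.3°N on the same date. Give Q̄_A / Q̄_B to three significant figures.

Q̄_A / Q̄_B ≈ 1.36

— Configuration A (ϕ=+21.2°):
Solar declination: sin δ = sin ε · sin L_s = sin 51.00° × sin 179.2° = 0.01085, so δ = +0.622°.
cos h₀ = −tan(+21.2°) tan(+0.622°) = -0.0042, h₀ = 1.5750 rad.
Bracket: h₀ sin ϕ sin δ + cos ϕ cos δ sin h₀ = 1.5750×0.36162×0.01085 + 0.93232×0.99994×0.99999 = 0.006180 + 0.932255 = 0.938435.
Q̄ = (S_0/π) × [bracket] = (929/π) × 0.938435 = 277.50 W/m².
— Configuration B (ϕ=+47.3°):
cos h₀ = −tan(+47.3°) tan(+0.622°) = -0.0118, h₀ = 1.5826 rad.
Bracket: h₀ sin ϕ sin δ + cos ϕ cos δ sin h₀ = 1.5826×0.73491×0.01085 + 0.67816×0.99994×0.99993 = 0.012619 + 0.678072 = 0.690691.
Q̄ = (S_0/π) × [bracket] = (929/π) × 0.690691 = 204.24 W/m².
Ratio Q̄_A / Q̄_B = 277.50 / 204.24 = 1.359.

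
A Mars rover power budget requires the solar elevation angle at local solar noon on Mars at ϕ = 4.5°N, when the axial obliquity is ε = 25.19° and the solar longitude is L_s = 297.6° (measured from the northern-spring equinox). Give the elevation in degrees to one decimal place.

63.3°

Solar declination: sin δ = sin ε · sin L_s = sin 25.19° × sin 297.6° = -0.37719, so δ = -22.160°.
At local noon the hour angle is zero, so the zenith angle equals |ϕ − δ| = |+4.5° − (-22.160°)| = 26.660°.
Elevation = 90° − 26.660° = 63.3°.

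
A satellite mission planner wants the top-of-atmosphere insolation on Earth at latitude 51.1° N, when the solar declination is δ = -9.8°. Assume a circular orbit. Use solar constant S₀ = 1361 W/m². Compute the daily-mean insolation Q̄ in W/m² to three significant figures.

cos H₀ = −tan(+51.1°) tan(-9.800°) = 0.2141, H₀ = 1.3551 rad.
Bracket: H₀ sin φ sin δ + cos φ cos δ sin H₀ = 1.3551×0.77824×-0.17021 + 0.62796×0.98541×0.97682 = -0.179502 + 0.604454 = 0.424952.
Q̄ = (S₀/π) × [bracket] = (1361/π) × 0.424952 = 184.1 W/m².

Q̄ ≈ 184 W/m²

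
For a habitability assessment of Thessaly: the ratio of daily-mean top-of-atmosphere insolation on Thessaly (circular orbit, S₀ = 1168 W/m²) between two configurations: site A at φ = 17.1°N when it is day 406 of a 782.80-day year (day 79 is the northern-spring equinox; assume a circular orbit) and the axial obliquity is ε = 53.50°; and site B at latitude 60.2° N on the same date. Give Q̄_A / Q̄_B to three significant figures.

— Configuration A (φ=+17.1°):
Solar longitude: λ_s = 360° × (406 − 79)/782.80 = 150.383°.
sin δ = sin 53.50° × sin 150.383° = 0.39726, so δ = +23.407°.
cos H₀ = −tan(+17.1°) tan(+23.407°) = -0.1332, H₀ = 1.7044 rad.
Bracket: H₀ sin φ sin δ + cos φ cos δ sin H₀ = 1.7044×0.29404×0.39726 + 0.95579×0.91770×0.99109 = 0.199092 + 0.869313 = 1.068405.
Q̄ = (S₀/π) × [bracket] = (1168/π) × 1.068405 = 397.22 W/m².
— Configuration B (φ=+60.2°):
cos H₀ = −tan(+60.2°) tan(+23.407°) = -0.7559, H₀ = 2.4278 rad.
Bracket: H₀ sin φ sin δ + cos φ cos δ sin H₀ = 2.4278×0.86777×0.39726 + 0.49697×0.91770×0.65473 = 0.836936 + 0.298602 = 1.135538.
Q̄ = (S₀/π) × [bracket] = (1168/π) × 1.135538 = 422.18 W/m².
Ratio Q̄_A / Q̄_B = 397.22 / 422.18 = 0.9409.

Q̄_A / Q̄_B ≈ 0.941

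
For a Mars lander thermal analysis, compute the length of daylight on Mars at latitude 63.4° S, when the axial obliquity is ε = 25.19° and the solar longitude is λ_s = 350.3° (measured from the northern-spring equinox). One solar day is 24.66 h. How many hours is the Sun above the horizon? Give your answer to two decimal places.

Solar declination: sin δ = sin ε · sin λ_s = sin 25.19° × sin 350.3° = -0.07171, so δ = -4.112°.
cos H₀ = −tan φ · tan δ = −tan(-63.4°) × tan(-4.112°) = -0.1436, so H₀ = 1.7149 rad = 98.25°.
Daylight = 2H₀/(2π) × 24.66 h = (1.7149/π) × 24.66 = 13.46 h.

13.46 h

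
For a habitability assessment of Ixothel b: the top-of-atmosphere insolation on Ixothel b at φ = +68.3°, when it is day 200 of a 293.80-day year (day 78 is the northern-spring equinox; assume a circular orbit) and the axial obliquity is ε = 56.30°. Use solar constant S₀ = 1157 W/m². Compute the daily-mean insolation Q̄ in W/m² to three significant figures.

Solar longitude: λ_s = 360° × (200 − 78)/293.80 = 149.489°.
sin δ = sin 56.30° × sin 149.489° = 0.42238, so δ = +24.985°.
cos H₀ = −tan(+68.3°) tan(+24.985°) = -1.1710 ≤ −1 ⇒ polar day, H₀ = π.
Bracket: H₀ sin φ sin δ + cos φ cos δ sin H₀ = 3.1416×0.92913×0.42238 + 0.36975×0.90642×0.00000 = 1.232908 + 0.000000 = 1.232908.
Q̄ = (S₀/π) × [bracket] = (1157/π) × 1.232908 = 454.1 W/m².

Q̄ ≈ 454 W/m²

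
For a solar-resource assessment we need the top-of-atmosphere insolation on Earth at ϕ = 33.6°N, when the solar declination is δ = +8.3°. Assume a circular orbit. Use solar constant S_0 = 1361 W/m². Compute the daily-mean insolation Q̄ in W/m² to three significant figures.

Q̄ ≈ 413 W/m²

cos h₀ = −tan(+33.6°) tan(+8.300°) = -0.0969, h₀ = 1.6679 rad.
Bracket: h₀ sin ϕ sin δ + cos ϕ cos δ sin h₀ = 1.6679×0.55339×0.14436 + 0.83292×0.98953×0.99529 = 0.133244 + 0.820317 = 0.953561.
Q̄ = (S_0/π) × [bracket] = (1361/π) × 0.953561 = 413.1 W/m².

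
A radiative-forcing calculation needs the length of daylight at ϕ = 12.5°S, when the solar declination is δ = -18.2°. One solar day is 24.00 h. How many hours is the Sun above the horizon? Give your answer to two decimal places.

cos h₀ = −tan ϕ · tan δ = −tan(-12.5°) × tan(-18.200°) = -0.0729, so h₀ = 1.6438 rad = 94.18°.
Daylight = 2h₀/(2π) × 24.00 h = (1.6438/π) × 24.00 = 12.56 h.

12.56 h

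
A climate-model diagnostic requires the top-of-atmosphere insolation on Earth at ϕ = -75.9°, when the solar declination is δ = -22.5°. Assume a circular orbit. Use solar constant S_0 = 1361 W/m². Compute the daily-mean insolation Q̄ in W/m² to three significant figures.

Q̄ ≈ 505 W/m²

cos h₀ = −tan(-75.9°) tan(-22.500°) = -1.6491 ≤ −1 ⇒ polar day, h₀ = π.
Bracket: h₀ sin ϕ sin δ + cos ϕ cos δ sin h₀ = 3.1416×-0.96987×-0.38268 + 0.24362×0.92388×0.00000 = 1.166004 + 0.000000 = 1.166004.
Q̄ = (S_0/π) × [bracket] = (1361/π) × 1.166004 = 505.1 W/m².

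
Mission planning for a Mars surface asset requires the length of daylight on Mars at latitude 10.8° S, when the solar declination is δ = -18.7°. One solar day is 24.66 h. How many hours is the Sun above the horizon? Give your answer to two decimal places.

12.84 h

cos H₀ = −tan φ · tan δ = −tan(-10.8°) × tan(-18.700°) = -0.0646, so H₀ = 1.6354 rad = 93.70°.
Daylight = 2H₀/(2π) × 24.66 h = (1.6354/π) × 24.66 = 12.84 h.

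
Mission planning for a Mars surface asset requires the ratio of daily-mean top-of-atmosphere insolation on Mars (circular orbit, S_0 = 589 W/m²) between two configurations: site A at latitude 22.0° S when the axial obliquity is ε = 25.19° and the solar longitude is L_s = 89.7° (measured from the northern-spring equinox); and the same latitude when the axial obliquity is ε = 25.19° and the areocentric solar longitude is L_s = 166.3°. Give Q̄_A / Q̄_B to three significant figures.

— Configuration A (ϕ=-22.0°):
Solar declination: sin δ = sin ε · sin L_s = sin 25.19° × sin 89.7° = 0.42562, so δ = +25.190°.
cos h₀ = −tan(-22.0°) tan(+25.190°) = 0.1900, h₀ = 1.3796 rad.
Bracket: h₀ sin ϕ sin δ + cos ϕ cos δ sin h₀ = 1.3796×-0.37461×0.42562 + 0.92718×0.90490×0.98178 = -0.219966 + 0.823719 = 0.603753.
Q̄ = (S_0/π) × [bracket] = (589/π) × 0.603753 = 113.19 W/m².
— Configuration B (ϕ=-22.0°):
sin δ = sin 25.19° × sin 166.3° = 0.10080, so δ = +5.785°.
cos h₀ = −tan(-22.0°) tan(+5.785°) = 0.0409, h₀ = 1.5298 rad.
Bracket: h₀ sin ϕ sin δ + cos ϕ cos δ sin h₀ = 1.5298×-0.37461×0.10080 + 0.92718×0.99491×0.99916 = -0.057766 + 0.921686 = 0.863920.
Q̄ = (S_0/π) × [bracket] = (589/π) × 0.863920 = 161.97 W/m².
Ratio Q̄_A / Q̄_B = 113.19 / 161.97 = 0.6988.

Q̄_A / Q̄_B ≈ 0.699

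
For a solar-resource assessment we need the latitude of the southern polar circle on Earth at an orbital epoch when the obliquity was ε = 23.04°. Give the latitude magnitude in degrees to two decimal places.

66.96°

The polar circle is the lowest latitude that experiences at least one full rotation of continuous darkness at the northern-summer solstice; it lies at |ϕ| = 90° − ε = 90° − 23.04° = 66.96°.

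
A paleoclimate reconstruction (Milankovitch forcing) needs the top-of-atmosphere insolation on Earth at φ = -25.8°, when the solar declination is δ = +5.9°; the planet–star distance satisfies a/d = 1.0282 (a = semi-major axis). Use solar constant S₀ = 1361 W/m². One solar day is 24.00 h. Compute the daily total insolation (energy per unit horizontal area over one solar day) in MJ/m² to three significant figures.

cos H₀ = −tan(-25.8°) tan(+5.900°) = 0.0500, H₀ = 1.5208 rad.
Bracket: H₀ sin φ sin δ + cos φ cos δ sin H₀ = 1.5208×-0.43523×0.10279 + 0.90032×0.99470×0.99875 = -0.068036 + 0.894429 = 0.826393.
Inverse-square distance factor (a/d)² = 1.0282² = 1.057195.
Q̄ = (S₀/π) × 1.057195 × [bracket] = (1361/π) × 1.057195 × 0.826393 = 378.49 W/m².
Daily total = Q̄ × 24.00 h × 3600 s/h = 378.49 × 24.00 × 3600 / 10⁶ = 32.70 MJ/m².

32.7 MJ/m²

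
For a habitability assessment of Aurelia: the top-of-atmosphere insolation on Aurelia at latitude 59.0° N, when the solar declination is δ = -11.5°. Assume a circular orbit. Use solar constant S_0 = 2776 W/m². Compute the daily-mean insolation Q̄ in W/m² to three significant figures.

Q̄ ≈ 235 W/m²

cos h₀ = −tan(+59.0°) tan(-11.500°) = 0.3386, h₀ = 1.2254 rad.
Bracket: h₀ sin ϕ sin δ + cos ϕ cos δ sin h₀ = 1.2254×0.85717×-0.19937 + 0.51504×0.97992×0.94093 = -0.209413 + 0.474885 = 0.265472.
Q̄ = (S_0/π) × [bracket] = (2776/π) × 0.265472 = 234.6 W/m².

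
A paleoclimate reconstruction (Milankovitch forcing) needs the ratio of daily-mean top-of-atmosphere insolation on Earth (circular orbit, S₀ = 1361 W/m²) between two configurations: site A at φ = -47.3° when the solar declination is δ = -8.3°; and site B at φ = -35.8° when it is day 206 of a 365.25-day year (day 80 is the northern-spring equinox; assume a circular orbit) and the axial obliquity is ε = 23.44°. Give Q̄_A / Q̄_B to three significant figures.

Q̄_A / Q̄_B ≈ 1.73

— Configuration A (φ=-47.3°):
cos H₀ = −tan(-47.3°) tan(-8.300°) = -0.1581, H₀ = 1.7296 rad.
Bracket: H₀ sin φ sin δ + cos φ cos δ sin H₀ = 1.7296×-0.73491×-0.14436 + 0.67816×0.98953×0.98742 = 0.183496 + 0.662618 = 0.846114.
Q̄ = (S₀/π) × [bracket] = (1361/π) × 0.846114 = 366.55 W/m².
— Configuration B (φ=-35.8°):
Solar longitude: λ_s = 360° × (206 − 80)/365.25 = 124.189°.
sin δ = sin 23.44° × sin 124.189° = 0.32905, so δ = +19.211°.
cos H₀ = −tan(-35.8°) tan(+19.211°) = 0.2513, H₀ = 1.3168 rad.
Bracket: H₀ sin φ sin δ + cos φ cos δ sin H₀ = 1.3168×-0.58496×0.32905 + 0.81106×0.94431×0.96791 = -0.253459 + 0.741315 = 0.487856.
Q̄ = (S₀/π) × [bracket] = (1361/π) × 0.487856 = 211.35 W/m².
Ratio Q̄_A / Q̄_B = 366.55 / 211.35 = 1.734.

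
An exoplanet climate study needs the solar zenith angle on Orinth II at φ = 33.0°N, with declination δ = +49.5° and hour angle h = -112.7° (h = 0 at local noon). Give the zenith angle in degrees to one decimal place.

cos θ_z = sin φ sin δ + cos φ cos δ cos h = 0.414147 + -0.210193 = 0.203954.
θ_z = arccos(0.203954) = 78.2°.

θ_z = 78.2°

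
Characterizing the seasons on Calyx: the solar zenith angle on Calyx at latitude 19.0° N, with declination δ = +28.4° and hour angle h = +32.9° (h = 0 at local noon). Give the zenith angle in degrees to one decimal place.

cos θ_z = sin φ sin δ + cos φ cos δ cos h = 0.154848 + 0.698332 = 0.853180.
θ_z = arccos(0.853180) = 31.4°.

θ_z = 31.4°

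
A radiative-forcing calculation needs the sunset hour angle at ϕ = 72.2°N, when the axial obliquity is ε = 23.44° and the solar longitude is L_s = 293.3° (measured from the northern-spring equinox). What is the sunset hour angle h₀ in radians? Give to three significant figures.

h₀ = 0.00 rad

Solar declination: sin δ = sin ε · sin L_s = sin 23.44° × sin 293.3° = -0.36535, so δ = -21.429°.
cos h₀ = −tan ϕ · tan δ = 1.2224 ≥ 1, so the Sun never rises (polar night) and h₀ = 0.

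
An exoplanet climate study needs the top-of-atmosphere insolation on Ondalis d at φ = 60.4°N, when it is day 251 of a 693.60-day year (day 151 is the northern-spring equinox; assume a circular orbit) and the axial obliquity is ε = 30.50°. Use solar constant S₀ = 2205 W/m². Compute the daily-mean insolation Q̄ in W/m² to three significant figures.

Q̄ ≈ 800 W/m²

Solar longitude: λ_s = 360° × (251 − 151)/693.60 = 51.903°.
sin δ = sin 30.50° × sin 51.903° = 0.39942, so δ = +23.542°.
cos H₀ = −tan(+60.4°) tan(+23.542°) = -0.7669, H₀ = 2.4448 rad.
Bracket: H₀ sin φ sin δ + cos φ cos δ sin H₀ = 2.4448×0.86949×0.39942 + 0.49394×0.91677×0.64173 = 0.849059 + 0.290594 = 1.139653.
Q̄ = (S₀/π) × [bracket] = (2205/π) × 1.139653 = 799.9 W/m².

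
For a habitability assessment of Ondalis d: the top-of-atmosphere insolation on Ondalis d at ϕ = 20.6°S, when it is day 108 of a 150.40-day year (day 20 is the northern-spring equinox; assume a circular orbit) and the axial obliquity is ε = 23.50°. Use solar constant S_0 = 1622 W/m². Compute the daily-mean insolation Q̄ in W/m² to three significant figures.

Q̄ ≈ 533 W/m²

Solar longitude: L_s = 360° × (108 − 20)/150.40 = 210.638°.
sin δ = sin 23.50° × sin 210.638° = -0.20321, so δ = -11.725°.
cos h₀ = −tan(-20.6°) tan(-11.725°) = -0.0780, h₀ = 1.6489 rad.
Bracket: h₀ sin ϕ sin δ + cos ϕ cos δ sin h₀ = 1.6489×-0.35184×-0.20321 + 0.93606×0.97914×0.99695 = 0.117892 + 0.913738 = 1.031630.
Q̄ = (S_0/π) × [bracket] = (1622/π) × 1.031630 = 532.6 W/m².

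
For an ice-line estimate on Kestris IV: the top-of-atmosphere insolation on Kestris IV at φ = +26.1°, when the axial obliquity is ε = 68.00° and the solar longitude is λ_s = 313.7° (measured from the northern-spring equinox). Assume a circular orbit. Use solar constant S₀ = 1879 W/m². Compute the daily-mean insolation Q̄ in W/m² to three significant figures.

Q̄ ≈ 161 W/m²

Solar declination: sin δ = sin ε · sin λ_s = sin 68.00° × sin 313.7° = -0.67032, so δ = -42.092°.
cos H₀ = −tan(+26.1°) tan(-42.092°) = 0.4425, H₀ = 1.1124 rad.
Bracket: H₀ sin φ sin δ + cos φ cos δ sin H₀ = 1.1124×0.43994×-0.67032 + 0.89803×0.74207×0.89675 = -0.328047 + 0.597595 = 0.269548.
Q̄ = (S₀/π) × [bracket] = (1879/π) × 0.269548 = 161.2 W/m².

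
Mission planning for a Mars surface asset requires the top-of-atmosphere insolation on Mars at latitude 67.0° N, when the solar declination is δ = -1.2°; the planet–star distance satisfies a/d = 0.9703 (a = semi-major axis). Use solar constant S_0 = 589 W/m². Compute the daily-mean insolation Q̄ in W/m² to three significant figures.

cos h₀ = −tan(+67.0°) tan(-1.200°) = 0.0493, h₀ = 1.5214 rad.
Bracket: h₀ sin ϕ sin δ + cos ϕ cos δ sin h₀ = 1.5214×0.92050×-0.02094 + 0.39073×0.99978×0.99878 = -0.029325 + 0.390167 = 0.360842.
Inverse-square distance factor (a/d)² = 0.9703² = 0.941482.
Q̄ = (S_0/π) × 0.941482 × [bracket] = (589/π) × 0.941482 × 0.360842 = 63.69 W/m².

Q̄ ≈ 63.7 W/m²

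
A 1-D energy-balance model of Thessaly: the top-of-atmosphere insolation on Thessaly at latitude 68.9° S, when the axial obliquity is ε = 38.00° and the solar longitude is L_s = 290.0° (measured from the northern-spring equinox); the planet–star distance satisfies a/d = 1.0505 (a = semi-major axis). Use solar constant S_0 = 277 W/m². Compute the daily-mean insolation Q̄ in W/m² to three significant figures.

Q̄ ≈ 165 W/m²

Solar declination: sin δ = sin ε · sin L_s = sin 38.00° × sin 290.0° = -0.57853, so δ = -35.347°.
cos h₀ = −tan(-68.9°) tan(-35.347°) = -1.8381 ≤ −1 ⇒ polar day, h₀ = π.
Bracket: h₀ sin ϕ sin δ + cos ϕ cos δ sin h₀ = 3.1416×-0.93295×-0.57853 + 0.36000×0.81566×0.00000 = 1.695646 + 0.000000 = 1.695646.
Inverse-square distance factor (a/d)² = 1.0505² = 1.103550.
Q̄ = (S_0/π) × 1.103550 × [bracket] = (277/π) × 1.103550 × 1.695646 = 165.0 W/m².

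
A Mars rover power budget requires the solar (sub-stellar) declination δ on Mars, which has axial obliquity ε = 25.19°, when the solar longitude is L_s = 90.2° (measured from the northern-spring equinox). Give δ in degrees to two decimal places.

sin δ = sin ε · sin L_s = sin 25.19° × sin 90.2° = 0.425619.
δ = arcsin(0.425619) = +25.19°.

δ = +25.19°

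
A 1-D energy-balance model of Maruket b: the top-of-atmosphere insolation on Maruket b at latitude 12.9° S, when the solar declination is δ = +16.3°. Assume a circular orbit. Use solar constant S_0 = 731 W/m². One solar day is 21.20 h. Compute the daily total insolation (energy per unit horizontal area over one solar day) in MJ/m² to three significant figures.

14.9 MJ/m²

cos h₀ = −tan(-12.9°) tan(+16.300°) = 0.0670, h₀ = 1.5038 rad.
Bracket: h₀ sin ϕ sin δ + cos ϕ cos δ sin h₀ = 1.5038×-0.22325×0.28067 + 0.97476×0.95981×0.99775 = -0.094227 + 0.933479 = 0.839252.
Q̄ = (S_0/π) × [bracket] = (731/π) × 0.839252 = 195.28 W/m².
Daily total = Q̄ × 21.20 h × 3600 s/h = 195.28 × 21.20 × 3600 / 10⁶ = 14.90 MJ/m².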